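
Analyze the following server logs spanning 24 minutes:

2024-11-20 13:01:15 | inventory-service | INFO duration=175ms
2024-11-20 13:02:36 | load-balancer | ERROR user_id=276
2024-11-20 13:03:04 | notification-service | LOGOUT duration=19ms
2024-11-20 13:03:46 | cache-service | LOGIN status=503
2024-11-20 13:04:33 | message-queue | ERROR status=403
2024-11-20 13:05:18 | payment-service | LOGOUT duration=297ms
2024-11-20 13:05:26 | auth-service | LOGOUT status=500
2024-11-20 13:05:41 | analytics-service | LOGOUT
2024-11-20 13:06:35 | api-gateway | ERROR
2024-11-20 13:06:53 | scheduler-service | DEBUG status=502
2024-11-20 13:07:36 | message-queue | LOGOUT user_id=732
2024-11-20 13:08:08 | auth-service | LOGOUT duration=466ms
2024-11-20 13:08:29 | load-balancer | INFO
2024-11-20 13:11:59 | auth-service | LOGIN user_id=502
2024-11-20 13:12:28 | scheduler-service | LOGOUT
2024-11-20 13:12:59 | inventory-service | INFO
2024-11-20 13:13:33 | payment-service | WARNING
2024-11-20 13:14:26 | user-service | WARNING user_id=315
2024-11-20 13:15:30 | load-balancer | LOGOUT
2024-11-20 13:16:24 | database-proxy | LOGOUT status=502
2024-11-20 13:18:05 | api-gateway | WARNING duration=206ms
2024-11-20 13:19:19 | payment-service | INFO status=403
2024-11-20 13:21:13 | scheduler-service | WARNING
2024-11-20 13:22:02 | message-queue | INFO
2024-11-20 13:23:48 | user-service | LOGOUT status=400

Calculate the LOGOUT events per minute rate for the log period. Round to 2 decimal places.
0.42

To calculate the rate:

1. Count total LOGOUT events: 10
2. Total time period: 24 minutes
3. Rate = 10 / 24 = 0.42 events per minute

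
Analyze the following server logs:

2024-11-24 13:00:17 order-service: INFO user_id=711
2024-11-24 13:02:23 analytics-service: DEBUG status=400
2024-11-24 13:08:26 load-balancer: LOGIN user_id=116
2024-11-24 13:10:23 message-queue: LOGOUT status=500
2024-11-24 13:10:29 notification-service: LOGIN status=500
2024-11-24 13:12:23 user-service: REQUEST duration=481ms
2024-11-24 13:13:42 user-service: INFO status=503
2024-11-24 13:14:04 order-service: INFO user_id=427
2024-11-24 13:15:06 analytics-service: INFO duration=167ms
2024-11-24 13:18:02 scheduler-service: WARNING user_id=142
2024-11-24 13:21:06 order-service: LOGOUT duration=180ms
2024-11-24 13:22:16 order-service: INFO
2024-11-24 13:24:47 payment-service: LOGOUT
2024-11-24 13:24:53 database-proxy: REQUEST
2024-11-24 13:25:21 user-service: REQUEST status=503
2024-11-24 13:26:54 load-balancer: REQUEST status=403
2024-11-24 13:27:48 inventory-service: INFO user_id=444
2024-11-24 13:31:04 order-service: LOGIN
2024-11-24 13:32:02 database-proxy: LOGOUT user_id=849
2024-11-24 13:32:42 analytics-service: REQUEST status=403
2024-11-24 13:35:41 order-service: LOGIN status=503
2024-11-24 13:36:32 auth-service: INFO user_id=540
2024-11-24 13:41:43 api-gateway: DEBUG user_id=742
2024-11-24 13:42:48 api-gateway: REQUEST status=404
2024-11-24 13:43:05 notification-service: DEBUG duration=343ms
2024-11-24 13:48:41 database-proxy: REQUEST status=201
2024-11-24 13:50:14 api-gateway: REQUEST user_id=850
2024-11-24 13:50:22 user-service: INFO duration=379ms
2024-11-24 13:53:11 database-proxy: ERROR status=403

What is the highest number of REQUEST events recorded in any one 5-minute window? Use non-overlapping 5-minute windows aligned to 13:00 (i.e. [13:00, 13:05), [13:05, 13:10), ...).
2

To find the burst window:

1. Divide the log period into non-overlapping 5-minute windows starting at 13:00
2. Count REQUEST events in each window
3. Find the window with maximum count
4. Maximum events in a window: 2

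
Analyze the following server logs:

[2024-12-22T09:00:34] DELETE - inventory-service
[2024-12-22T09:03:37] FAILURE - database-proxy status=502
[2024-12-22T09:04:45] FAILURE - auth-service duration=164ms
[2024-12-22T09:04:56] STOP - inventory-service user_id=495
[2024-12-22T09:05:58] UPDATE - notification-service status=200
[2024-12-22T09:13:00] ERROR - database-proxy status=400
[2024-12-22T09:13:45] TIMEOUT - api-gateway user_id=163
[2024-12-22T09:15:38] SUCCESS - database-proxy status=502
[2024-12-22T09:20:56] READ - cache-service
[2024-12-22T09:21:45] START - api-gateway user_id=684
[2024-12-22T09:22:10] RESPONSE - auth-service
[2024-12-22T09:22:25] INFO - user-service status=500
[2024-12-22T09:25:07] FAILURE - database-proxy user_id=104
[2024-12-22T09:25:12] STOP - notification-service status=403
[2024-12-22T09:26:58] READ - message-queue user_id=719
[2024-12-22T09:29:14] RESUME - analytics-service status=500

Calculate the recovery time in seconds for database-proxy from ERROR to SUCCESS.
158

To calculate recovery time:

1. Find ERROR event for database-proxy: 2024-12-22T09:13:00
2. Find next SUCCESS event for database-proxy: 2024-12-22T09:15:38
3. Recovery time: 2024-12-22T09:15:38 - 2024-12-22T09:13:00 = 158 seconds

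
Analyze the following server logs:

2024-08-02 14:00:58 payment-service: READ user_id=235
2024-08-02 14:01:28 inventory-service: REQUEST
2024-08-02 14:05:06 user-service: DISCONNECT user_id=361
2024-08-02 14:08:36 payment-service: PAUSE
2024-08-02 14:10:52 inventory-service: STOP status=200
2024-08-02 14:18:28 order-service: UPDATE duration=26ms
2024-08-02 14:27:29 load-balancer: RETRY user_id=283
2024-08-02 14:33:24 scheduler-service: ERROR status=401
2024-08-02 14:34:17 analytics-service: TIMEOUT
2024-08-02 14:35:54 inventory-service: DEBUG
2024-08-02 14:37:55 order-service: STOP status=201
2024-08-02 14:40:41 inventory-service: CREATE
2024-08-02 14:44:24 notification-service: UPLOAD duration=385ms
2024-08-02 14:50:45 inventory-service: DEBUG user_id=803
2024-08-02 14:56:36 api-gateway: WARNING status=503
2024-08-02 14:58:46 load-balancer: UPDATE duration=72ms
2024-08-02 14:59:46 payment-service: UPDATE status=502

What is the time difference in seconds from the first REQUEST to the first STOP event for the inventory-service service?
564

To find the time between events:

1. Locate the first REQUEST event for inventory-service: 2024-08-02 14:01:28
2. Locate the first STOP event for inventory-service: 2024-08-02 14:10:52
3. Calculate the difference: 2024-08-02 14:10:52 - 2024-08-02 14:01:28 = 564 seconds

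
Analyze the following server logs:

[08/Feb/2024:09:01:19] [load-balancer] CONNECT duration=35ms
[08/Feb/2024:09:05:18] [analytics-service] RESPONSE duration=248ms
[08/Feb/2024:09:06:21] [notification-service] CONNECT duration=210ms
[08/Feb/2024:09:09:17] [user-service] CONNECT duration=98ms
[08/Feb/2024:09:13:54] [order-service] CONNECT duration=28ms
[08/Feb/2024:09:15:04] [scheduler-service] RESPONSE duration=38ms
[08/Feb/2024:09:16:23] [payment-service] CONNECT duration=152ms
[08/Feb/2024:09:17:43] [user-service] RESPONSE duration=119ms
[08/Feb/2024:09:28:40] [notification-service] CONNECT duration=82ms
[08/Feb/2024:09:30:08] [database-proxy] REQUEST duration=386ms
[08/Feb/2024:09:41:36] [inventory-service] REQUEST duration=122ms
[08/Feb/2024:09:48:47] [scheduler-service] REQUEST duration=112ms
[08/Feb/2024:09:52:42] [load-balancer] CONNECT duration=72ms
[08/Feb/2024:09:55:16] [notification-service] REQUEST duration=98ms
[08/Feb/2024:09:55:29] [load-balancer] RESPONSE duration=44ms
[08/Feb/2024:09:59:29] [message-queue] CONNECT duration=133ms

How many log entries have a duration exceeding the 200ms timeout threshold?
3

To count timeouts:

1. Threshold: 200ms
2. Extract duration from each log entry
3. Count entries where duration > 200
4. Timeout count: 3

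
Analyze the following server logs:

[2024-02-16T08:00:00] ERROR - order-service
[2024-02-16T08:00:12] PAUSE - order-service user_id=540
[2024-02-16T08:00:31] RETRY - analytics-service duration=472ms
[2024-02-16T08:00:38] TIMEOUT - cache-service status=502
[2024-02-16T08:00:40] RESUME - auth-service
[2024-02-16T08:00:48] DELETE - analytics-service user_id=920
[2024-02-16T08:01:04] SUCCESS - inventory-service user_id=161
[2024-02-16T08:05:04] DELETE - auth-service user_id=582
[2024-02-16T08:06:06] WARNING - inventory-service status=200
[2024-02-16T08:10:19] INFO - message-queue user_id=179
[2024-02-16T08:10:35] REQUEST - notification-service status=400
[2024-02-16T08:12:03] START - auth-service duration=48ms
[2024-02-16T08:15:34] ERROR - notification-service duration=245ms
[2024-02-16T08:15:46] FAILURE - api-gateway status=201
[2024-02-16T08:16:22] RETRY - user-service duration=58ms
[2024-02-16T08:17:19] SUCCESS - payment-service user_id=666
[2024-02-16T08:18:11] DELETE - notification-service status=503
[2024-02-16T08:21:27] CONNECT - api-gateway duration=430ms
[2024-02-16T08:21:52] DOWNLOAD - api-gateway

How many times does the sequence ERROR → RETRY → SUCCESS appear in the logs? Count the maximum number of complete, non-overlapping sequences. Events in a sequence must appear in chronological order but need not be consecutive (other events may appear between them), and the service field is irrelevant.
2

To count sequences:

1. Look for pattern: ERROR → RETRY → SUCCESS
2. Greedily scan the log in chronological order, matching each sequence element in turn (ignoring service)
3. Each time the full pattern completes, increment the count and restart matching from the next event
4. Complete non-overlapping sequences found: 2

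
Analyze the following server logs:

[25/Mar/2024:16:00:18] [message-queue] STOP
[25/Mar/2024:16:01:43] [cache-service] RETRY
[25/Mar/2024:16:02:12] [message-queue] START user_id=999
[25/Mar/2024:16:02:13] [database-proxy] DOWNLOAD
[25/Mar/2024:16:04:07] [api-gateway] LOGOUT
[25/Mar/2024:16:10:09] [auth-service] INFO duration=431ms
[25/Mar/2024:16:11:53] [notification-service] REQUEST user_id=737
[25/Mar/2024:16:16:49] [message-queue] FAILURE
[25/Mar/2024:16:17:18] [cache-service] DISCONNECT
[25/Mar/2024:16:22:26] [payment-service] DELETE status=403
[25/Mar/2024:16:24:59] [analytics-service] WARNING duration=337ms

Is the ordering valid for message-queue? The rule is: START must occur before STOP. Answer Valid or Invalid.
Invalid

To validate ordering:

1. Required order: START → STOP
2. Rule: START must occur before STOP
3. Check actual order of events for message-queue
4. Result: Invalid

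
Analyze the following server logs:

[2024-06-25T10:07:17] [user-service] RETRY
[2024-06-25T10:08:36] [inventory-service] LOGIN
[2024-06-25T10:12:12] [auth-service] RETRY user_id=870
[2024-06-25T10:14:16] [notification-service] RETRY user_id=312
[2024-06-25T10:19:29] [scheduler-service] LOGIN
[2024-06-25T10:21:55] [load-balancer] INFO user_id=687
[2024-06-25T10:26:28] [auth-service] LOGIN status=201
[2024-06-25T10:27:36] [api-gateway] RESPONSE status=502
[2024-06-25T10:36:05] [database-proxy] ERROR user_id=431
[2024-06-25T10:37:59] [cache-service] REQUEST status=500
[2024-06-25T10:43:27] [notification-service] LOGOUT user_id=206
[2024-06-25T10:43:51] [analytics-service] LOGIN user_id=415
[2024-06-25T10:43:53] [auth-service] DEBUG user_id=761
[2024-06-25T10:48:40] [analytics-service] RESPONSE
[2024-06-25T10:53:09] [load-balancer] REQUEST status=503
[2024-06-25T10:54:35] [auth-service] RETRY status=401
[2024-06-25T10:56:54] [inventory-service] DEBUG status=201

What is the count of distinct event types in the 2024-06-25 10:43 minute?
3

To count unique event types:

1. Filter events in the minute starting at 2024-06-25 10:43
2. Extract event types from matching entries
3. Count unique types: 3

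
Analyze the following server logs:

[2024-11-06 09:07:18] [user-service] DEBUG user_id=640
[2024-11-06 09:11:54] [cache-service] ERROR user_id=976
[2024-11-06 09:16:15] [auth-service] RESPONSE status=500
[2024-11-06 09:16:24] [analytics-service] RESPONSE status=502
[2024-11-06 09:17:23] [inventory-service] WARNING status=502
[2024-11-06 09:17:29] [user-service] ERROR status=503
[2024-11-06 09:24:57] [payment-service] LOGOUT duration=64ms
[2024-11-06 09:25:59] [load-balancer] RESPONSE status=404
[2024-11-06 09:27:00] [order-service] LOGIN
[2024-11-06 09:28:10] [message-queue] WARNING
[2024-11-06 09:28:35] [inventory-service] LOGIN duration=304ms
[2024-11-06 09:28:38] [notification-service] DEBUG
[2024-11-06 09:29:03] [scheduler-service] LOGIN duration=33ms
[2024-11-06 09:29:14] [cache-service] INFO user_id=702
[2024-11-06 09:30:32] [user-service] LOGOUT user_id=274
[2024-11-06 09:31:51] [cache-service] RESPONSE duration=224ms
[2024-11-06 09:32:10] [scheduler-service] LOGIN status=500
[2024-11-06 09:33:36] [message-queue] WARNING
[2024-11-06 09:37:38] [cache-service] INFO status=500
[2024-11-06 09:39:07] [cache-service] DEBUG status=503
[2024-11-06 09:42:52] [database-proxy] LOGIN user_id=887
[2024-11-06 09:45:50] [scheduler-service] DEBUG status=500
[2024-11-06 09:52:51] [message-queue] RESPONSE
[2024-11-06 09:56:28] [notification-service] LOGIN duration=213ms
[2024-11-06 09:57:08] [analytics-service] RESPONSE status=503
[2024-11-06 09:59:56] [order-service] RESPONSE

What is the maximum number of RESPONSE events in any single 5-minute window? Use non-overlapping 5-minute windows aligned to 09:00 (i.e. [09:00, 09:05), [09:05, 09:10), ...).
2

To find the burst window:

1. Divide the log period into non-overlapping 5-minute windows starting at 09:00
2. Count RESPONSE events in each window
3. Find the window with maximum count
4. Maximum events in a window: 2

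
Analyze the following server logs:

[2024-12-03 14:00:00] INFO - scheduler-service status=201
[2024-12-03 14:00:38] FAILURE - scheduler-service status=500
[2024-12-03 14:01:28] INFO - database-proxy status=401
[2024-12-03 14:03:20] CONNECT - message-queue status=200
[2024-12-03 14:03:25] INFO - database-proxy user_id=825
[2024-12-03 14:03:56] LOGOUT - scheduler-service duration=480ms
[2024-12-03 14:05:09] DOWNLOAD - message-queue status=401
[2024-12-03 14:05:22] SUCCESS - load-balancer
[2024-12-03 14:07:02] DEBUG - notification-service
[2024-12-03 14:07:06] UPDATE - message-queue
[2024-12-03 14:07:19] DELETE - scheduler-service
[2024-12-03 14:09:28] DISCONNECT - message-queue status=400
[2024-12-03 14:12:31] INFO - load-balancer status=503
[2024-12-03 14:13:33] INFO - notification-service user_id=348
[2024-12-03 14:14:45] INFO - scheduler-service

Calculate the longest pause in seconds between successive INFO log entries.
546

To find the longest gap:

1. Extract all INFO events in chronological order
2. Calculate time differences between consecutive events
3. Find the maximum difference
4. Longest gap: 546 seconds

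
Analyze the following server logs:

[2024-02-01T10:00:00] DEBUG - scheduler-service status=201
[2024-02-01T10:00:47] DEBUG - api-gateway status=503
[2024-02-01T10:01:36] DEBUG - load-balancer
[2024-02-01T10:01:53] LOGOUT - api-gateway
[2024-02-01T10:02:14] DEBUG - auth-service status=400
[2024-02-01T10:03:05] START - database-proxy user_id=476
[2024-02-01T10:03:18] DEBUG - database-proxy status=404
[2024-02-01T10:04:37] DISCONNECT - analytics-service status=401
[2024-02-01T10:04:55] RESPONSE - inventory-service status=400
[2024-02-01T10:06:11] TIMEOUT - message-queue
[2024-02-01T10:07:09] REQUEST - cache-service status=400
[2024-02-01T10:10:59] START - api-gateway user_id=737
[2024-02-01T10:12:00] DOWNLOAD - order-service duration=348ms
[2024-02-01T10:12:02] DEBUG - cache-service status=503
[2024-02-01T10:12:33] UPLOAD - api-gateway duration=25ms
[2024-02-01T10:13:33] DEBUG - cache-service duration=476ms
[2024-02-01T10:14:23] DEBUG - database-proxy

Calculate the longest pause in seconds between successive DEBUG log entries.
524

To find the longest gap:

1. Extract all DEBUG events in chronological order
2. Calculate time differences between consecutive events
3. Find the maximum difference
4. Longest gap: 524 seconds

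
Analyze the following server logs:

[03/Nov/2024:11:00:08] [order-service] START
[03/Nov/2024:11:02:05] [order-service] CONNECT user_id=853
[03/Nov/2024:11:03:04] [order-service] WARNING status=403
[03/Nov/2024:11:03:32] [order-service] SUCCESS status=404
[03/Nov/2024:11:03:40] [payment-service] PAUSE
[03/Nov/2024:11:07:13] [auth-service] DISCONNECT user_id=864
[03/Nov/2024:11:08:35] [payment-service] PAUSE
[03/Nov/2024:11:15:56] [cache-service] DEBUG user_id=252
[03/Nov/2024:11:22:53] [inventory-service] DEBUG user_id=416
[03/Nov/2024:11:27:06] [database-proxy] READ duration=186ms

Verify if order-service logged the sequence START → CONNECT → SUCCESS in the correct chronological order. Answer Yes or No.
Yes

To verify sequence order:

1. Find all events in sequence START → CONNECT → SUCCESS for order-service
2. Extract their timestamps
3. Check if timestamps are in ascending order
4. Result: Yes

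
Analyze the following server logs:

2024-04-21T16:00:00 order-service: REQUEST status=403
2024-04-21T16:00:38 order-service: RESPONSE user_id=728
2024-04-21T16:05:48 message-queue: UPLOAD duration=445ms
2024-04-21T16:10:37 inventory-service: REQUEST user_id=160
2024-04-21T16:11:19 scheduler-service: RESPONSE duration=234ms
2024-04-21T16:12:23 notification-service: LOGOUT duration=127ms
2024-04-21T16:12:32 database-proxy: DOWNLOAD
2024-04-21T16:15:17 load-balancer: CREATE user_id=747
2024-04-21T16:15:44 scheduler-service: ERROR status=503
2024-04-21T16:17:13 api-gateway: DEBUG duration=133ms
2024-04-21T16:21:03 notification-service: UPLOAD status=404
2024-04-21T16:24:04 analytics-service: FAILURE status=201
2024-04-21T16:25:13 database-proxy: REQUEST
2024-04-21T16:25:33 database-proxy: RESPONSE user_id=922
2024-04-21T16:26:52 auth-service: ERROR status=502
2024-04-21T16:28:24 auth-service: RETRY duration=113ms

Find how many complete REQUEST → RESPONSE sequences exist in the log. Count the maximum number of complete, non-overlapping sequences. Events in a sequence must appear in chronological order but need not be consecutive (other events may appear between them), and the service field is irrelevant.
3

To count sequences:

1. Look for pattern: REQUEST → RESPONSE
2. Greedily scan the log in chronological order, matching each sequence element in turn (ignoring service)
3. Each time the full pattern completes, increment the count and restart matching from the next event
4. Complete non-overlapping sequences found: 3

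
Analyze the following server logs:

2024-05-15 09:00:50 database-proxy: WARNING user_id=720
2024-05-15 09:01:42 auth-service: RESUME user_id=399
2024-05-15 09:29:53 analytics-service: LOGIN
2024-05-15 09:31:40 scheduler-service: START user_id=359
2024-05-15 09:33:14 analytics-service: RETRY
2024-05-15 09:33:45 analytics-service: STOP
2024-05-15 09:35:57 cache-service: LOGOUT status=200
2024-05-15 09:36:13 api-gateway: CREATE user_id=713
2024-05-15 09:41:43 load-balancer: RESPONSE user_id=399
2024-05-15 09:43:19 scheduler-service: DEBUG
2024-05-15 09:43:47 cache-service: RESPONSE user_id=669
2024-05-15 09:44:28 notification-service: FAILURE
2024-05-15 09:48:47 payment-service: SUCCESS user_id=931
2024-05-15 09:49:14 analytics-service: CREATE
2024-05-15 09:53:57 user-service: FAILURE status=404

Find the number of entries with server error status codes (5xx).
0

To find matching entries:

1. Pattern to match: server error status codes (5xx)
2. Scan each log entry for the pattern
3. Count matches: 0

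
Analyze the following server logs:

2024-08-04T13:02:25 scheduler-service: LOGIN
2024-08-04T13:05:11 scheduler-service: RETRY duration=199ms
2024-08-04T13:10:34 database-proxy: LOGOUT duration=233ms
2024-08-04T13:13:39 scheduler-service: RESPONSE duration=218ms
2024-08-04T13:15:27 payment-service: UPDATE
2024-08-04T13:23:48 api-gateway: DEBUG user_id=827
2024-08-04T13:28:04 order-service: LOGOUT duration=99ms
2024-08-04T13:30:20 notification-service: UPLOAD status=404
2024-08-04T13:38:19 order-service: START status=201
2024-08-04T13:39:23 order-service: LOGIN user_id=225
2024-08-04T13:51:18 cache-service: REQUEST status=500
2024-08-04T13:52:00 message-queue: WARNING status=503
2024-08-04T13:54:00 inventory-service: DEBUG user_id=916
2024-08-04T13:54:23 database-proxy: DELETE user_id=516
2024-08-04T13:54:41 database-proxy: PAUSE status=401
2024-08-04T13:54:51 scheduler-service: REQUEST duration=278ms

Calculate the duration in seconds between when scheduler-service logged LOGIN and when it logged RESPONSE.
674

To find the time between events:

1. Locate the first LOGIN event for scheduler-service: 2024-08-04T13:02:25
2. Locate the first RESPONSE event for scheduler-service: 2024-08-04T13:13:39
3. Calculate the difference: 2024-08-04T13:13:39 - 2024-08-04T13:02:25 = 674 seconds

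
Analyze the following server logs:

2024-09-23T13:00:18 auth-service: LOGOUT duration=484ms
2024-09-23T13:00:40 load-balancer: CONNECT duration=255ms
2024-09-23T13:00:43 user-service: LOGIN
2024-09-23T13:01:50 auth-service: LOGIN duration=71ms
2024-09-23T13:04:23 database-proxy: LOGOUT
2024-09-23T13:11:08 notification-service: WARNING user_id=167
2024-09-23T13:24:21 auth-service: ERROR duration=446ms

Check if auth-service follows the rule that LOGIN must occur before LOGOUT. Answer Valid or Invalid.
Invalid

To validate ordering:

1. Required order: LOGIN → LOGOUT
2. Rule: LOGIN must occur before LOGOUT
3. Check actual order of events for auth-service
4. Result: Invalid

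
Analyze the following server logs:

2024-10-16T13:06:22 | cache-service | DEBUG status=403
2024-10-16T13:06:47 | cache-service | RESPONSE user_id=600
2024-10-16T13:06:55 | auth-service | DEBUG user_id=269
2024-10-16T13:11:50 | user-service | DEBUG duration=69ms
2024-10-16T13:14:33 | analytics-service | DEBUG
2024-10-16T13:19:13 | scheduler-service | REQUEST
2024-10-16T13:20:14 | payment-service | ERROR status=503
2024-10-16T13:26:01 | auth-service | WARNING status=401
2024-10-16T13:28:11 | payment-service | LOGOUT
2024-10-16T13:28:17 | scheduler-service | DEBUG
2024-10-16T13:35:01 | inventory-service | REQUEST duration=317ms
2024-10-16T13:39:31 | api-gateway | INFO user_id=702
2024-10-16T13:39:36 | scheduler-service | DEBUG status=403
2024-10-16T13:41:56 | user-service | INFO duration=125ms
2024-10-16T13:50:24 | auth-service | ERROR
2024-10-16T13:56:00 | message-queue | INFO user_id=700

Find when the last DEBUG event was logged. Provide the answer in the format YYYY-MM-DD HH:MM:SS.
2024-10-16 13:39:36

To find the last event:

1. Filter for all DEBUG events
2. Sort by timestamp
3. Select the last one
4. Timestamp: 2024-10-16 13:39:36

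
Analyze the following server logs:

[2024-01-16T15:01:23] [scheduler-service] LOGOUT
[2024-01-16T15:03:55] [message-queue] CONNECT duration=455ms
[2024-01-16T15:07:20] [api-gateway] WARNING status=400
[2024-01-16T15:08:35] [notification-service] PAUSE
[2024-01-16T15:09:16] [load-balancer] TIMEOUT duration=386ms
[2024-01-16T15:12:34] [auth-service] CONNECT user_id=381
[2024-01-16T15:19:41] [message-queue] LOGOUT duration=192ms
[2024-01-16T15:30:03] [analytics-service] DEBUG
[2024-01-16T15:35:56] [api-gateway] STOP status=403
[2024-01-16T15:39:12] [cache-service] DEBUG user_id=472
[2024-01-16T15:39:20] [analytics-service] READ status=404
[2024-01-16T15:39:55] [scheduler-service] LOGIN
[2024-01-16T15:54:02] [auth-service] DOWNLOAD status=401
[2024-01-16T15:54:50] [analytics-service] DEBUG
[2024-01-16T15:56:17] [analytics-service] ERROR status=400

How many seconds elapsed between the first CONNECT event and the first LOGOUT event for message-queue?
946

To find the time between events:

1. Locate the first CONNECT event for message-queue: 2024-01-16T15:03:55
2. Locate the first LOGOUT event for message-queue: 2024-01-16T15:19:41
3. Calculate the difference: 2024-01-16T15:19:41 - 2024-01-16T15:03:55 = 946 seconds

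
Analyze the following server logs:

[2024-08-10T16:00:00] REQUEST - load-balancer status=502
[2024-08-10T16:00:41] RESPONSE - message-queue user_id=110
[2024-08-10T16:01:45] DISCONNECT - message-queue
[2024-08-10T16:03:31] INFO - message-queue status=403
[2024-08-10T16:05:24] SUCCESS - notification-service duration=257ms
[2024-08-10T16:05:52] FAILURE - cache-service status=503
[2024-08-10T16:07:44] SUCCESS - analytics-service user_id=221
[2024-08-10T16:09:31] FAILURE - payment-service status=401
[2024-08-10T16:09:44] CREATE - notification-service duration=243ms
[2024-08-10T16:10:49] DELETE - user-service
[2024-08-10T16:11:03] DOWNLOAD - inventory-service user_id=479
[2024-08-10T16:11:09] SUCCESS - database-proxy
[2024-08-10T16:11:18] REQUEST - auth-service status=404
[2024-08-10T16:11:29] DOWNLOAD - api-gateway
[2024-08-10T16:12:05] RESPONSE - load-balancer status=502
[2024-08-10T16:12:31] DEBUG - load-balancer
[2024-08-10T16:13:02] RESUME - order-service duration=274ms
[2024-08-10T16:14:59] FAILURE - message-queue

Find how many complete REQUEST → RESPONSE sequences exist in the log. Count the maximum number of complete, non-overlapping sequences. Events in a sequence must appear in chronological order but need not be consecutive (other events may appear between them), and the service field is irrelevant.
2

To count sequences:

1. Look for pattern: REQUEST → RESPONSE
2. Greedily scan the log in chronological order, matching each sequence element in turn (ignoring service)
3. Each time the full pattern completes, increment the count and restart matching from the next event
4. Complete non-overlapping sequences found: 2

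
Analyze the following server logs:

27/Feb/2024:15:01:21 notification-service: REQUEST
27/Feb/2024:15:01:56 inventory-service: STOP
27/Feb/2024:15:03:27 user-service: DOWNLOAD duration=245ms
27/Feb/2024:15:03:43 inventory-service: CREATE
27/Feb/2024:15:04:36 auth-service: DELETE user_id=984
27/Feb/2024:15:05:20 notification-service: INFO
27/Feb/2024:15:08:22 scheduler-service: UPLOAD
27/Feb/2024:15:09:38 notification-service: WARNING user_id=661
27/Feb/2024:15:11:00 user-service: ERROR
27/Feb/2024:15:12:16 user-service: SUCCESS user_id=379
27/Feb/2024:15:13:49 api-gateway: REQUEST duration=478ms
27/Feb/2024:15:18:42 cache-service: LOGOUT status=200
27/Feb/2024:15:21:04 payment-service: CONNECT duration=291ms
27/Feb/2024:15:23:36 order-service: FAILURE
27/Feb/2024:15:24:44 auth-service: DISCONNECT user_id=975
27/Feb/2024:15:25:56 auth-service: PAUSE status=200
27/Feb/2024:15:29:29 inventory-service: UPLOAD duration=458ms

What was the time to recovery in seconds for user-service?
76

To calculate recovery time:

1. Find ERROR event for user-service: 27/Feb/2024:15:11:00
2. Find next SUCCESS event for user-service: 27/Feb/2024:15:12:16
3. Recovery time: 27/Feb/2024:15:12:16 - 27/Feb/2024:15:11:00 = 76 seconds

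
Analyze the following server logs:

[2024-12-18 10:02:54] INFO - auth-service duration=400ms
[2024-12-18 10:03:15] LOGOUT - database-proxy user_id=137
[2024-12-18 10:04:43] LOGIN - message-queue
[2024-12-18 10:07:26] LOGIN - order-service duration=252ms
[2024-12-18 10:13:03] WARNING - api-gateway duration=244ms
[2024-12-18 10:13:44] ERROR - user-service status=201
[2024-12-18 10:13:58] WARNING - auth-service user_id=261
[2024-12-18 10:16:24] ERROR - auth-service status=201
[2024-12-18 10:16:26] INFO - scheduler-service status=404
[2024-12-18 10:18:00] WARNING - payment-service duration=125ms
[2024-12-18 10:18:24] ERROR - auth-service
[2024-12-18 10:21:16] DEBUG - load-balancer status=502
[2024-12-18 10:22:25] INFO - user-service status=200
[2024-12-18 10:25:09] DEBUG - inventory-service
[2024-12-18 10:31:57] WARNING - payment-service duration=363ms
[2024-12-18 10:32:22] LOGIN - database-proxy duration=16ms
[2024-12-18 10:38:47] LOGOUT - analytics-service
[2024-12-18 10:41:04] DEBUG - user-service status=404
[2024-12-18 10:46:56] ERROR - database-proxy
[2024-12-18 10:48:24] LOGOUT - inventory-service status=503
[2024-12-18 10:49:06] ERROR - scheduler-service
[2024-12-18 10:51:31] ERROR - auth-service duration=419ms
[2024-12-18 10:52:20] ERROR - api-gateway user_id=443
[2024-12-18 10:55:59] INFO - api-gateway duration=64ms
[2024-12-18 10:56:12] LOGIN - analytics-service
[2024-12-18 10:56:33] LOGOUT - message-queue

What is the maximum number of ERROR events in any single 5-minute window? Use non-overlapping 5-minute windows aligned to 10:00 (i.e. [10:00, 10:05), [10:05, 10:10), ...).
2

To find the burst window:

1. Divide the log period into non-overlapping 5-minute windows starting at 10:00
2. Count ERROR events in each window
3. Find the window with maximum count
4. Maximum events in a window: 2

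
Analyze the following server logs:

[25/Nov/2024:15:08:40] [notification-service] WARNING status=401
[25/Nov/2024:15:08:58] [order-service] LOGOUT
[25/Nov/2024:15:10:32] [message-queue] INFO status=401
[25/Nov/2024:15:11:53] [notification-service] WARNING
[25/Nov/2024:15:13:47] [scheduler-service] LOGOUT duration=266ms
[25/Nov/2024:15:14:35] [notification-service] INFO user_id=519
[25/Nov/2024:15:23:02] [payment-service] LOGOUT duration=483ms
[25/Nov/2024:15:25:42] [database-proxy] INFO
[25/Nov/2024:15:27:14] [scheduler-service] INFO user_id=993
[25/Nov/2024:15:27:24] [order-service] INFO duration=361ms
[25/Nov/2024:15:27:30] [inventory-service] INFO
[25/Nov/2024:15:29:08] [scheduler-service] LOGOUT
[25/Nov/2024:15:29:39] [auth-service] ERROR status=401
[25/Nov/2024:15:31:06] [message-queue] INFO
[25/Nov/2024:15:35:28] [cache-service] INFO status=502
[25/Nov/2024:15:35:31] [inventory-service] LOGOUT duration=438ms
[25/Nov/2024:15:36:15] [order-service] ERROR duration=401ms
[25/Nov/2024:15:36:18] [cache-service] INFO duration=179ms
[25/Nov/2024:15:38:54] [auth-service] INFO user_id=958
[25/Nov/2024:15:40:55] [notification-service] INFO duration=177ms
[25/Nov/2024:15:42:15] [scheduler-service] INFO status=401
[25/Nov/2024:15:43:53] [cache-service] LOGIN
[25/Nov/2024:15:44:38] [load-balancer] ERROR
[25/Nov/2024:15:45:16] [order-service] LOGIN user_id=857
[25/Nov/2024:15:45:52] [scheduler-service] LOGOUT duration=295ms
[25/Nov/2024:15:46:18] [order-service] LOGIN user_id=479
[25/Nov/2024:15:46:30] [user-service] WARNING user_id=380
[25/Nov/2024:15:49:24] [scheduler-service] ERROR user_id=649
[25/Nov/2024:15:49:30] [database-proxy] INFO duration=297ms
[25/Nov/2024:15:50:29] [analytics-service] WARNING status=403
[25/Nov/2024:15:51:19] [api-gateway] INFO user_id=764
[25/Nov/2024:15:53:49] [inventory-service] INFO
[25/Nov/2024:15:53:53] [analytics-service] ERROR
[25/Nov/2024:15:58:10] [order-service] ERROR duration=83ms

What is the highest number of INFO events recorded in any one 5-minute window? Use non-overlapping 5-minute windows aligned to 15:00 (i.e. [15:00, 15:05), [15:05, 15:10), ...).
4

To find the burst window:

1. Divide the log period into non-overlapping 5-minute windows starting at 15:00
2. Count INFO events in each window
3. Find the window with maximum count
4. Maximum events in a window: 4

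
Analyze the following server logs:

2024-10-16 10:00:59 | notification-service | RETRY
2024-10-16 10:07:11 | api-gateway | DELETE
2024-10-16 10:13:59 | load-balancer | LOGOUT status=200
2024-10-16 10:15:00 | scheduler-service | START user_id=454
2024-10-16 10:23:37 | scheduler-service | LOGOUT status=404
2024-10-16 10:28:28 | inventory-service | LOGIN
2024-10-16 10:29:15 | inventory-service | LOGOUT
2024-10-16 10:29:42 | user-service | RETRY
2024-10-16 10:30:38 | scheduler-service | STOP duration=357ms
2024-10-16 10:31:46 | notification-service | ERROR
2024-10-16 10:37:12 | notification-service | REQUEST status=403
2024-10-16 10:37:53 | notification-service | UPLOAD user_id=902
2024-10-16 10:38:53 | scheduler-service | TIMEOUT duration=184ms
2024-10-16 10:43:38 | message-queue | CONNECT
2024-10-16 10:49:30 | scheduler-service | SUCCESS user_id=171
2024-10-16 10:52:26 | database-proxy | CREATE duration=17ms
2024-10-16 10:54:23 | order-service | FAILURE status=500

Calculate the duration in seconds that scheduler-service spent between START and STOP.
938

To calculate state duration:

1. Find START event for scheduler-service: 2024-10-16 10:15:00
2. Find STOP event for scheduler-service: 2024-10-16 10:30:38
3. Calculate duration: 2024-10-16 10:30:38 - 2024-10-16 10:15:00 = 938 seconds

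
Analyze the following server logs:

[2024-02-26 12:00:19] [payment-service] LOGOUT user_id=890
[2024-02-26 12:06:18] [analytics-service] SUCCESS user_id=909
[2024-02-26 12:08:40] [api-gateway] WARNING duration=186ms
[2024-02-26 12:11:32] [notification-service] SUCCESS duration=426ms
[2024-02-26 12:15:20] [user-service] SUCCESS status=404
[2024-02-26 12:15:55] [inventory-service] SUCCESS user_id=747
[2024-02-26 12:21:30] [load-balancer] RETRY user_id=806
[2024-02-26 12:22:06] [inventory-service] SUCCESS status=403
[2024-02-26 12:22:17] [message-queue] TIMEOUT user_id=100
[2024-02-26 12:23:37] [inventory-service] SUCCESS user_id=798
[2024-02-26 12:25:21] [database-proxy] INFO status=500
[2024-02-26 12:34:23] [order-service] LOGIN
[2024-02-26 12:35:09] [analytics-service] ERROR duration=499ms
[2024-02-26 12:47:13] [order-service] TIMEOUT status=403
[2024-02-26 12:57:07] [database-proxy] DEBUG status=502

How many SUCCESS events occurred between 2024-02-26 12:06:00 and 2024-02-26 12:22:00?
4

To count events in the time window:

1. Window boundaries: 2024-02-26 12:06:00 to 2024-02-26 12:22:00
2. Filter for SUCCESS events within this window
3. Count matching events: 4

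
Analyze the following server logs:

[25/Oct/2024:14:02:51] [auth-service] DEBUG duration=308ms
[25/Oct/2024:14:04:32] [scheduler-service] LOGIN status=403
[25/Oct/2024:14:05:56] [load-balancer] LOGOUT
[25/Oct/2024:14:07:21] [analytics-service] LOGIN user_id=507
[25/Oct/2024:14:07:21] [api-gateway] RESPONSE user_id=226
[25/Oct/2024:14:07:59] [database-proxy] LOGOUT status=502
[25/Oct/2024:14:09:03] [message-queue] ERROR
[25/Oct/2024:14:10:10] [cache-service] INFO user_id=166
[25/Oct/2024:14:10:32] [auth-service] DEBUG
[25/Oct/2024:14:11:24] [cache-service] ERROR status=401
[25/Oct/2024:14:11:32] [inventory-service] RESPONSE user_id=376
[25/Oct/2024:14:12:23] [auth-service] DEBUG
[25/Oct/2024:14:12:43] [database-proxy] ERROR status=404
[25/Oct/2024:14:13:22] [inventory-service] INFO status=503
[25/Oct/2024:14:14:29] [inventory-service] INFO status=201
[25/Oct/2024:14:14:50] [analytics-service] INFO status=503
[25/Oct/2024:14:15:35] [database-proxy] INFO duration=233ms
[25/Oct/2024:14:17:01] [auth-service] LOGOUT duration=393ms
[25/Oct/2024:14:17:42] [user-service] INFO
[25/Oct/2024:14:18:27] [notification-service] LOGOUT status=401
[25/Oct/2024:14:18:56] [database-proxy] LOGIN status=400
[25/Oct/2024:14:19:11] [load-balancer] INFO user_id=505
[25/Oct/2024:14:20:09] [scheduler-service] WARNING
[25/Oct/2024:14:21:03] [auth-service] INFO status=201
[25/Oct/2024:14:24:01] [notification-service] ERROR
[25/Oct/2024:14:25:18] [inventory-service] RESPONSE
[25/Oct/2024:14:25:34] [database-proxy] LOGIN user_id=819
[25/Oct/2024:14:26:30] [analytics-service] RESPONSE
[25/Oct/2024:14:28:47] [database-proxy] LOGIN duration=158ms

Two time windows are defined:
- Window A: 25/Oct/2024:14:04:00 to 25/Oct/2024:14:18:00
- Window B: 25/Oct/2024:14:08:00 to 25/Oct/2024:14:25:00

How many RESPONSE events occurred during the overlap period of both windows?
1

To find overlap events:

1. Window A: 25/Oct/2024:14:04:00 to 25/Oct/2024:14:18:00
2. Window B: 25/Oct/2024:14:08:00 to 25/Oct/2024:14:25:00
3. Overlap period: 25/Oct/2024:14:08:00 to 25/Oct/2024:14:18:00
4. Count RESPONSE events in overlap: 1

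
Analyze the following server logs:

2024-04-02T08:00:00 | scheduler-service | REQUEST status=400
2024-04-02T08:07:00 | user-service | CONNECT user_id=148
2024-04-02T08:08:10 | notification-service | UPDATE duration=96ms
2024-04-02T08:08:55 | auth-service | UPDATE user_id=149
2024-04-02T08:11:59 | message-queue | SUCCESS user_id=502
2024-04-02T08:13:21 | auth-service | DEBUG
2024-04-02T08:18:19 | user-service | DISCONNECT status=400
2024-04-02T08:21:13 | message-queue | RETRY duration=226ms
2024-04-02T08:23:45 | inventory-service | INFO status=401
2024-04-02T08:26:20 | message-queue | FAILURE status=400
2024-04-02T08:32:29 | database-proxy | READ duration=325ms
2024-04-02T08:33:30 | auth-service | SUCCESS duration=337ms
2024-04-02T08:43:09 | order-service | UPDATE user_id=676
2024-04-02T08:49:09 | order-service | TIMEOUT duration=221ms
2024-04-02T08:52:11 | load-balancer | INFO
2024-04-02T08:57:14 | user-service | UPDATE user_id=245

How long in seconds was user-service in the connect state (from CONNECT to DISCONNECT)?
679

To calculate state duration:

1. Find CONNECT event for user-service: 2024-04-02T08:07:00
2. Find DISCONNECT event for user-service: 2024-04-02T08:18:19
3. Calculate duration: 2024-04-02T08:18:19 - 2024-04-02T08:07:00 = 679 seconds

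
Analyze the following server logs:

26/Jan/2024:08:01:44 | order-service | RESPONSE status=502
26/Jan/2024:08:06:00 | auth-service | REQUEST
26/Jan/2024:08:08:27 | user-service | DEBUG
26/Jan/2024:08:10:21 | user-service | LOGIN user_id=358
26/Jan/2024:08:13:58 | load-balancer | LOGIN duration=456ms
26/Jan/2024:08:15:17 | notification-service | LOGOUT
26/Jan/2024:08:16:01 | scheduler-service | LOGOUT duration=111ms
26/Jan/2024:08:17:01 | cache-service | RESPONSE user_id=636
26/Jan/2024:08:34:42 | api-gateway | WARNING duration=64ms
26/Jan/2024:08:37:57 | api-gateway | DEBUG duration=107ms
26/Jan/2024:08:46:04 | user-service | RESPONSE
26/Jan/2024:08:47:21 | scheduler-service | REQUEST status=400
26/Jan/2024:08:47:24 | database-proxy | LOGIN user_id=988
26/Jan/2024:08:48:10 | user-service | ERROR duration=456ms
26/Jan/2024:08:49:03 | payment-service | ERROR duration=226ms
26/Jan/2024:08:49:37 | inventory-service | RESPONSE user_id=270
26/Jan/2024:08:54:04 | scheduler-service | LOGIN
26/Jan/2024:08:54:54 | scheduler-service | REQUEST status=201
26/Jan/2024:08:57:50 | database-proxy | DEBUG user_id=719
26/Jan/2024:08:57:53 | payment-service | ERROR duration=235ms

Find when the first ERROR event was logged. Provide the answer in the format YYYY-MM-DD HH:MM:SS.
2024-01-26 08:48:10

To find the first event:

1. Filter for all ERROR events
2. Sort by timestamp
3. Select the first one
4. Timestamp: 2024-01-26 08:48:10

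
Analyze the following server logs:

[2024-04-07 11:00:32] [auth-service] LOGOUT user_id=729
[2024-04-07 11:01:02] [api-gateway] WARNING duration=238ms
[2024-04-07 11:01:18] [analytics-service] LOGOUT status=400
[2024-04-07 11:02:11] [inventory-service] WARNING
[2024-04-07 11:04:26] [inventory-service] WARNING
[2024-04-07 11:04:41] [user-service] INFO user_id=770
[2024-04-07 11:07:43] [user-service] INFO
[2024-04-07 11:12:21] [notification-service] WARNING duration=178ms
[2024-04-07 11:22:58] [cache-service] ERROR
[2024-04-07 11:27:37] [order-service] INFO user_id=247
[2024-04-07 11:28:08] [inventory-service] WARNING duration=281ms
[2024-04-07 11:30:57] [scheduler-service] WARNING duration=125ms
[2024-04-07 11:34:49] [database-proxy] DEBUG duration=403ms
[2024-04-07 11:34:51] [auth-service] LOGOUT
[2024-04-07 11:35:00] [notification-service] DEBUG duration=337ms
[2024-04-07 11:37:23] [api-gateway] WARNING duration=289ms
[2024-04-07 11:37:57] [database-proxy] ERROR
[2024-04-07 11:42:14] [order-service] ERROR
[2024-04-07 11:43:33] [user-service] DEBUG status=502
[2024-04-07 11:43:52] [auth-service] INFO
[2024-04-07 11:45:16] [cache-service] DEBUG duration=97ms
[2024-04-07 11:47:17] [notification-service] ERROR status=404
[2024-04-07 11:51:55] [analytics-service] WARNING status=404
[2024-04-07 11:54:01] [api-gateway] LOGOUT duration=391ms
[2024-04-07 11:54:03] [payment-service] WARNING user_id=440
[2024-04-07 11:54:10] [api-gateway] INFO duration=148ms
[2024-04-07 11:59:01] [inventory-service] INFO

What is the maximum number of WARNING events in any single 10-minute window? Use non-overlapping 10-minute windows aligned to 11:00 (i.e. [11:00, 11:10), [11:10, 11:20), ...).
3

To find the burst window:

1. Divide the log period into non-overlapping 10-minute windows starting at 11:00
2. Count WARNING events in each window
3. Find the window with maximum count
4. Maximum events in a window: 3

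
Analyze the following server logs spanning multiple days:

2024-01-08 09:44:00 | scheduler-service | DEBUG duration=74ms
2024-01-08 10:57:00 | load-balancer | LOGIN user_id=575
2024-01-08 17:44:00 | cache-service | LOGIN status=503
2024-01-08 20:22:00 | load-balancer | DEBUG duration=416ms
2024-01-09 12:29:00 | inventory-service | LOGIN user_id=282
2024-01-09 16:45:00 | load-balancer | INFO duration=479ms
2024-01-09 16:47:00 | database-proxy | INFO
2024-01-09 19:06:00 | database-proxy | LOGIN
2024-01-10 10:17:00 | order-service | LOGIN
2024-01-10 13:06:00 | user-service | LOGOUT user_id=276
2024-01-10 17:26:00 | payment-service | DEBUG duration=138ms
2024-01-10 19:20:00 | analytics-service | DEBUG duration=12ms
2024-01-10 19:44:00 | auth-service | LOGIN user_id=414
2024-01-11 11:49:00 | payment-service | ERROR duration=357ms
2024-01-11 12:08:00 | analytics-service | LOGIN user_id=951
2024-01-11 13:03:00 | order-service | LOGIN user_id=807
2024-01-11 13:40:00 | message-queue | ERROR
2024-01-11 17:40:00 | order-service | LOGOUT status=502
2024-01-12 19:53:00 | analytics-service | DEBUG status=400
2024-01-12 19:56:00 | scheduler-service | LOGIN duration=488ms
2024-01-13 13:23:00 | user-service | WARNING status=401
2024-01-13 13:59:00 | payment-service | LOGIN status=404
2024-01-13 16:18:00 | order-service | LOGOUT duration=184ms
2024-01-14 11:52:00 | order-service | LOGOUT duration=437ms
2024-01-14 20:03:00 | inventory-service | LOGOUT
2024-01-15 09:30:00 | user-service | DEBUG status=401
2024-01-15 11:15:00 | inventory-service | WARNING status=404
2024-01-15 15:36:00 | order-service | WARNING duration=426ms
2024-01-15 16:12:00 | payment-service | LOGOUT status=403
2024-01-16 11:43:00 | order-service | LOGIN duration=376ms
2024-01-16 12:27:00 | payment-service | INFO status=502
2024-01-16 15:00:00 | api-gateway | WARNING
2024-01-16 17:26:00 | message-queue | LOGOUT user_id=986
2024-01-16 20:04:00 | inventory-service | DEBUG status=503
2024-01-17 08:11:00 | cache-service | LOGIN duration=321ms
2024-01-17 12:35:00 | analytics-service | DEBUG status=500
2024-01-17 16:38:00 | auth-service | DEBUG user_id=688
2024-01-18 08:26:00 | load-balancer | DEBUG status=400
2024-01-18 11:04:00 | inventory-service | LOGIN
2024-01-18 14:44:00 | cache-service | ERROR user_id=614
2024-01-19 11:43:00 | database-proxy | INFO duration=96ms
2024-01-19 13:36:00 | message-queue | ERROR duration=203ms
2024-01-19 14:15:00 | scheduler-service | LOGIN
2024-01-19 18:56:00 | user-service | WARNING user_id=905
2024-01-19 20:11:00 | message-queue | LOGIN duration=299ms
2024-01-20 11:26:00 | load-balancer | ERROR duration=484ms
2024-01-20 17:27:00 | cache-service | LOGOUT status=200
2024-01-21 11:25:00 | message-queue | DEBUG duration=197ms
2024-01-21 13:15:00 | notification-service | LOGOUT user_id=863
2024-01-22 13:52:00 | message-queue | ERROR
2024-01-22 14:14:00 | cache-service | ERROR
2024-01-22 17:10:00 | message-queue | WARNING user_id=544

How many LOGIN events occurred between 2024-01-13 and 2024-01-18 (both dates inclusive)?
4

To filter by date range:

1. Date range: 2024-01-13 through 2024-01-18, both dates inclusive
2. Filter for LOGIN events whose date falls in this range
3. Count matching events: 4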